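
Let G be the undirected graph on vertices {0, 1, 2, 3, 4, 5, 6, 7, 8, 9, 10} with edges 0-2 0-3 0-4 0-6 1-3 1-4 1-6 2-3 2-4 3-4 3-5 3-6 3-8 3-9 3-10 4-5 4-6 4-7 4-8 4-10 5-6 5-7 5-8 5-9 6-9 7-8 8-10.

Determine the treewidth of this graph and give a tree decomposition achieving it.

Every bag has size at most 4, so the width is 4 − 1 = 3 and tw(G) ≤ 3. Conversely, {3, 5, 6, 9} is a clique of size 4, and the vertices of any clique must share a bag in every tree decomposition; so some bag has ≥ 4 vertices and tw(G) ≥ 3. The upper and lower bounds meet at 3, so that is the treewidth.

Treewidth 3.
One optimal decomposition is:
Bags: B1 = {3, 4, 5, 6}  B2 = {1, 3, 4, 6}  B3 = {3, 4, 5, 8}  B4 = {0, 3, 4, 6}  B5 = {4, 5, 7, 8}  B6 = {3, 4, 8, 10}  B7 = {3, 5, 6, 9}  B8 = {0, 2, 3, 4}
Tree: B1–B2, B1–B3, B2–B4, B3–B5, B3–B6, B1–B7, B4–B8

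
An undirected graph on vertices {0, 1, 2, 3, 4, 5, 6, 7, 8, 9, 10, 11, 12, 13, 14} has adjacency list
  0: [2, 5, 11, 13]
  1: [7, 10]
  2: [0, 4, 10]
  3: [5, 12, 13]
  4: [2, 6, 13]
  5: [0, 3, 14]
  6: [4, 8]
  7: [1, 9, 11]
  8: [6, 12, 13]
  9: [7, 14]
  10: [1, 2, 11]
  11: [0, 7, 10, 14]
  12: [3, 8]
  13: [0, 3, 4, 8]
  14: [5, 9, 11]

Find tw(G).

3

A width-3 tree decomposition is:
Bags: B1 = {3, 6, 8, 12}  B2 = {3, 6, 8, 13}  B3 = {3, 4, 6, 13}  B4 = {3, 4, 5, 13}  B5 = {0, 4, 5, 13}  B6 = {0, 2, 4, 5}  B7 = {0, 2, 5, 14}  B8 = {0, 2, 11, 14}  B9 = {2, 10, 11, 14}  B10 = {9, 10, 11, 14}  B11 = {7, 9, 10, 11}  B12 = {1, 7, 9, 10}
Tree: B1–B2, B2–B3, B3–B4, B4–B5, B5–B6, B6–B7, B7–B8, B8–B9, B9–B10, B10–B11, B11–B12
Every bag has size at most 4, so the width is 4 − 1 = 3 and tw(G) ≤ 3. For the lower bound: the 4 vertex sets {6,8,12}, {3}, {13}, {0,2,4,5} are disjoint, each induces a connected subgraph, and every pair is joined by at least one edge of G. Contracting each set to a single vertex therefore yields K_{4} as a minor, and since treewidth is minor-monotone, tw(G) ≥ tw(K_{4}) = 3. Therefore the treewidth is 3.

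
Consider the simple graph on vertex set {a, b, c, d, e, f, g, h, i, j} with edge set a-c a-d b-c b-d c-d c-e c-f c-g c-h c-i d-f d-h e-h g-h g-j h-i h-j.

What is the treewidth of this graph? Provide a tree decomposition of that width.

Treewidth 2.
One such decomposition:
Bags: B1 = {c, d, h}  B2 = {a, c, d}  B3 = {c, g, h}  B4 = {g, h, j}  B5 = {c, e, h}  B6 = {c, h, i}  B7 = {c, d, f}  B8 = {b, c, d}
Tree: B1–B2, B1–B3, B3–B4, B1–B5, B1–B6, B2–B7, B7–B8

Every bag has size at most 3, so the width is 3 − 1 = 2 and tw(G) ≤ 2. On the other hand G contains the 3-clique {g, h, j}. A clique must lie in a single bag of any decomposition, so no decomposition can have width below 2. Therefore the treewidth is 2.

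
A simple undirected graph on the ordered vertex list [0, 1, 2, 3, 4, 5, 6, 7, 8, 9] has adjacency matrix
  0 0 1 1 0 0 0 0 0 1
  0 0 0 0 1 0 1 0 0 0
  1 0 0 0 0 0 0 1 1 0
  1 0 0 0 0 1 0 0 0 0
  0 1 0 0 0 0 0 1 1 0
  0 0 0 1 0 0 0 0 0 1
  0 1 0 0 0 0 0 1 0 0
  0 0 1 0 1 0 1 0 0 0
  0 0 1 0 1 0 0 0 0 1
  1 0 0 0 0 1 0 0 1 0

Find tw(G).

2

A width-2 tree decomposition is:
Bags: B1 = {0, 3, 5}  B2 = {0, 5, 9}  B3 = {0, 2, 9}  B4 = {2, 8, 9}  B5 = {2, 7, 8}  B6 = {4, 7, 8}  B7 = {4, 6, 7}  B8 = {1, 4, 6}
Tree: B1–B2, B2–B3, B3–B4, B4–B5, B5–B6, B6–B7, B7–B8
Each bag holds 3 vertices, so the decomposition has width 2, which upper-bounds the treewidth. For the lower bound, G contains the cycle 3–5–9–0–3, so G is not a forest; only forests have treewidth ≤ 1, hence tw(G) ≥ 2. The upper and lower bounds meet at 2, so that is the treewidth.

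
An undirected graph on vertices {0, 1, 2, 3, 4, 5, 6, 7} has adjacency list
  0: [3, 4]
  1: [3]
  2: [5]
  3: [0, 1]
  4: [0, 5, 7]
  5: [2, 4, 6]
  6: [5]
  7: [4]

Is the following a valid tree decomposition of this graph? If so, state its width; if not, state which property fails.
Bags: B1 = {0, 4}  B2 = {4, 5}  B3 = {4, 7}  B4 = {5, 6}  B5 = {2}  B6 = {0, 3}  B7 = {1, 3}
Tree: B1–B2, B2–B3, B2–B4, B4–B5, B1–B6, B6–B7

A tree decomposition must satisfy three properties: every vertex lies in some bag; for every edge, both endpoints lie together in some bag; and for every vertex, the bags containing it form a connected subtree. Here edge (5,2) lies in no bag, so the decomposition is invalid.

No — edge (5,2) lies in no bag.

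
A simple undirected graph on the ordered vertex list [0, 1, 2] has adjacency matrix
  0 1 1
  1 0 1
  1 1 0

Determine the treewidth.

A width-2 tree decomposition is:
Bags: B1 = {0, 1, 2}
Tree: (single bag)
A single bag containing all 3 vertices is trivially a valid decomposition of width 2. On the other hand G contains the 3-clique {0, 1, 2}. A clique must lie in a single bag of any decomposition, so no decomposition can have width below 2. Combining the bounds, tw(G) = 2.

2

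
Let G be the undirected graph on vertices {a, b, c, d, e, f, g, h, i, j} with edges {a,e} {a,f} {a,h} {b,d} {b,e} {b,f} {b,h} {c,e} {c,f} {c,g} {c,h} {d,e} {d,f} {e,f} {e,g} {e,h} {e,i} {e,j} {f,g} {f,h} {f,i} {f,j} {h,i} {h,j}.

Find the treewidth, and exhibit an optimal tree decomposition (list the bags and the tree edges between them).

The largest bag has 4 vertices, giving width 3; this decomposition certifies tw(G) ≤ 3. On the other hand G contains the 4-clique {b, d, e, f}. A clique must lie in a single bag of any decomposition, so no decomposition can have width below 3. Combining the bounds, tw(G) = 3.

Treewidth 3.
One such decomposition:
Bags: B1 = {b, e, f, h}  B2 = {c, e, f, h}  B3 = {e, f, h, j}  B4 = {c, e, f, g}  B5 = {e, f, h, i}  B6 = {b, d, e, f}  B7 = {a, e, f, h}
Tree: B1–B2, B1–B3, B2–B4, B3–B5, B1–B6, B2–B7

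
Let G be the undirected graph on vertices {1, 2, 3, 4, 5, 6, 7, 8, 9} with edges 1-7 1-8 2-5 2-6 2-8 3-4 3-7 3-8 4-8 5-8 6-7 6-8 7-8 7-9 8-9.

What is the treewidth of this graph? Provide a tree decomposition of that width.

Treewidth 2.
Bags: B1 = {6, 7, 8}  B2 = {3, 7, 8}  B3 = {7, 8, 9}  B4 = {2, 6, 8}  B5 = {2, 5, 8}  B6 = {3, 4, 8}  B7 = {1, 7, 8}
Tree: B1–B2, B1–B3, B1–B4, B4–B5, B2–B6, B3–B7

The largest bag has 3 vertices, giving width 2; this decomposition certifies tw(G) ≤ 2. Conversely, {2, 5, 8} is a clique of size 3, and the vertices of any clique must share a bag in every tree decomposition; so some bag has ≥ 3 vertices and tw(G) ≥ 2. Combining the bounds, tw(G) = 2.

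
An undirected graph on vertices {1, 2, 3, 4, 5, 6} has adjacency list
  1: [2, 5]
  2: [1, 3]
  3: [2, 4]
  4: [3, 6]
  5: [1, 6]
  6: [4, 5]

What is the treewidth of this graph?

A width-2 tree decomposition is:
Bags: B1 = {3, 4, 6}  B2 = {3, 5, 6}  B3 = {1, 3, 5}  B4 = {1, 2, 3}
Tree: B1–B2, B2–B3, B3–B4
Each bag holds 3 vertices, so the decomposition has width 2, which upper-bounds the treewidth. Since 3–4–6–5–1–2–3 is a cycle in G, G is not acyclic. Forests are exactly the graphs of treewidth ≤ 1, so tw(G) ≥ 2. The upper and lower bounds meet at 2, so that is the treewidth.

2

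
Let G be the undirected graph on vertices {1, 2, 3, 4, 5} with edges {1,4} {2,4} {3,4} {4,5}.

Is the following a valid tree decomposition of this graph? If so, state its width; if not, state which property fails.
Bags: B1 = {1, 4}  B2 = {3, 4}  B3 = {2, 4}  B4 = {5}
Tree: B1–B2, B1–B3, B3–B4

No — edge (4,5) lies in no bag.

A tree decomposition must satisfy three properties: every vertex lies in some bag; for every edge, both endpoints lie together in some bag; and for every vertex, the bags containing it form a connected subtree. Here edge (4,5) lies in no bag, so the decomposition is invalid.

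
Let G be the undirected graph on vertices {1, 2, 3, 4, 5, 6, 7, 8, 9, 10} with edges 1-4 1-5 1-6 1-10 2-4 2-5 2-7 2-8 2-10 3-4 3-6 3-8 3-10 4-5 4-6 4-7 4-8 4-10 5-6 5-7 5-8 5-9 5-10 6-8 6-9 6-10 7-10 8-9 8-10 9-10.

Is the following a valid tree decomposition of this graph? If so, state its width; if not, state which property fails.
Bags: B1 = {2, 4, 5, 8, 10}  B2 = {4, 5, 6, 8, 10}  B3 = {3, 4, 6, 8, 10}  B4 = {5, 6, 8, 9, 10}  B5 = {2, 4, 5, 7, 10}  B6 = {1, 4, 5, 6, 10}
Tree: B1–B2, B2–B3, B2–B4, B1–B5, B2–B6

Yes; width 4.

Every vertex of G appears in some bag (union = {1, 2, 3, 4, 5, 6, 7, 8, 9, 10}); every edge is covered by a bag; and for each vertex v the set of bags containing v is connected in the bag tree. The decomposition is therefore valid. The largest bag has 5 vertices, so the width is 4.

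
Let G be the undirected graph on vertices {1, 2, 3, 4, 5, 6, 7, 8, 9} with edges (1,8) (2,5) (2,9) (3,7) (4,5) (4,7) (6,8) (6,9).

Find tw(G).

A width-1 tree decomposition is:
Bags: B1 = {1, 8}  B2 = {6, 8}  B3 = {6, 9}  B4 = {2, 9}  B5 = {2, 5}  B6 = {4, 5}  B7 = {4, 7}  B8 = {3, 7}
Tree: B1–B2, B2–B3, B3–B4, B4–B5, B5–B6, B6–B7, B7–B8
Each bag holds 2 vertices, so the decomposition has width 1, which upper-bounds the treewidth. G has an edge, so its treewidth is at least 1. The upper and lower bounds meet at 1, so that is the treewidth.

1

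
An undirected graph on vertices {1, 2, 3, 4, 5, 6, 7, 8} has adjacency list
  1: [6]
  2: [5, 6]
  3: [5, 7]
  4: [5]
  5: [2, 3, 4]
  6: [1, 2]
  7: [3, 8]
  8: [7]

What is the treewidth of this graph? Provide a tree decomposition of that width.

The largest bag has 2 vertices, giving width 1; this decomposition certifies tw(G) ≤ 1. Any graph with an edge has treewidth ≥ 1, and G has the edge 2–5. Hence tw(G) = 1 exactly.

Treewidth 1.
One optimal decomposition is:
Bags: B1 = {2, 5}  B2 = {4, 5}  B3 = {2, 6}  B4 = {3, 5}  B5 = {3, 7}  B6 = {1, 6}  B7 = {7, 8}
Tree: B1–B2, B1–B3, B1–B4, B4–B5, B3–B6, B5–B7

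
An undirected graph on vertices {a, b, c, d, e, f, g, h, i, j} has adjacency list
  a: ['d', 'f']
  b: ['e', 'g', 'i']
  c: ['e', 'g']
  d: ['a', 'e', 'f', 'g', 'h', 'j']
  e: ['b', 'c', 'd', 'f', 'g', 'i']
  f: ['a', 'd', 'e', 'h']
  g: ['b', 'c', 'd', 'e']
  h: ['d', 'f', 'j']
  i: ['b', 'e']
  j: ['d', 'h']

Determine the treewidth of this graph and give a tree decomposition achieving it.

Each bag holds 3 vertices, so the decomposition has width 2, which upper-bounds the treewidth. For the lower bound, the 3 vertices {d, e, g} are pairwise adjacent, and any tree decomposition puts a clique entirely inside one bag — forcing width ≥ 2. Therefore the treewidth is 2.

Treewidth 2.
Bags: B1 = {d, e, g}  B2 = {d, e, f}  B3 = {d, f, h}  B4 = {d, h, j}  B5 = {b, e, g}  B6 = {a, d, f}  B7 = {b, e, i}  B8 = {c, e, g}
Tree: B1–B2, B2–B3, B3–B4, B1–B5, B3–B6, B5–B7, B1–B8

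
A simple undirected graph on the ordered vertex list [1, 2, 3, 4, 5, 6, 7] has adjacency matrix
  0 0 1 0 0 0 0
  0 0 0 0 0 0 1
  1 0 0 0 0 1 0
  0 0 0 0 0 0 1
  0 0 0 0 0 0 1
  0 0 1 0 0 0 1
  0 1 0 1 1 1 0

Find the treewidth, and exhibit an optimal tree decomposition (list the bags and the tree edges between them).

Treewidth 1.
One such decomposition:
Bags: B1 = {2, 7}  B2 = {4, 7}  B3 = {6, 7}  B4 = {3, 6}  B5 = {5, 7}  B6 = {1, 3}
Tree: B1–B2, B1–B3, B3–B4, B1–B5, B4–B6

The largest bag has 2 vertices, giving width 1; this decomposition certifies tw(G) ≤ 1. Since G has at least one edge (e.g. 7–2), it is not an edgeless graph, so tw(G) ≥ 1. Hence tw(G) = 1 exactly.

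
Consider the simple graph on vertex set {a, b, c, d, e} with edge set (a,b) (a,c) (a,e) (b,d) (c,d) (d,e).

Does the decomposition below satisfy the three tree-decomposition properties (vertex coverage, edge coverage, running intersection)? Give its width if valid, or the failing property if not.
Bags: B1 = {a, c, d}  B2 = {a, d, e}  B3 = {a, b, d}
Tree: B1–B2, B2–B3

Yes; width 2.

Vertex coverage: the bags together contain {a, b, c, d, e}, the full vertex set. Edge coverage: each edge of G has both endpoints in at least one bag. Running intersection: for every vertex, the bags containing it form a connected subtree. All three properties hold, so this is a valid tree decomposition of width max|bag| − 1 = 2, and hence tw(G) ≤ 2.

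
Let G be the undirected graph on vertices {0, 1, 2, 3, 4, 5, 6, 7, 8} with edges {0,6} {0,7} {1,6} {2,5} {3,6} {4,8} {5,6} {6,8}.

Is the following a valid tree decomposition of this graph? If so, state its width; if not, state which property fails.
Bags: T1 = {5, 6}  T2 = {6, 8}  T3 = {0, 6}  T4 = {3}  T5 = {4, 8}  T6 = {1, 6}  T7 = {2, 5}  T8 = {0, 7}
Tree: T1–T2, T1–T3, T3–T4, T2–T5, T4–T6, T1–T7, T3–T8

A tree decomposition must satisfy three properties: every vertex lies in some bag; for every edge, both endpoints lie together in some bag; and for every vertex, the bags containing it form a connected subtree. Here edge (6,3) lies in no bag, so the decomposition is invalid.

No — edge (6,3) lies in no bag.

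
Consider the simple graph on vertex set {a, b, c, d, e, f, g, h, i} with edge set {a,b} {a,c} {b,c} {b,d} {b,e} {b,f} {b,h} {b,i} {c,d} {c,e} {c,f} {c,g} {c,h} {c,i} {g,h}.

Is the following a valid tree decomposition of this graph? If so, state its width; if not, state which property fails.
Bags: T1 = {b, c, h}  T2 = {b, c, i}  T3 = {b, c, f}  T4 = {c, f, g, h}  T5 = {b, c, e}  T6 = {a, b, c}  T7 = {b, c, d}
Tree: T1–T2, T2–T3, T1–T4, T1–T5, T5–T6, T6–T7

No — bags containing vertex f are not connected in the tree.

A tree decomposition must satisfy three properties: every vertex lies in some bag; for every edge, both endpoints lie together in some bag; and for every vertex, the bags containing it form a connected subtree. Here bags containing vertex f are not connected in the tree, so the decomposition is invalid.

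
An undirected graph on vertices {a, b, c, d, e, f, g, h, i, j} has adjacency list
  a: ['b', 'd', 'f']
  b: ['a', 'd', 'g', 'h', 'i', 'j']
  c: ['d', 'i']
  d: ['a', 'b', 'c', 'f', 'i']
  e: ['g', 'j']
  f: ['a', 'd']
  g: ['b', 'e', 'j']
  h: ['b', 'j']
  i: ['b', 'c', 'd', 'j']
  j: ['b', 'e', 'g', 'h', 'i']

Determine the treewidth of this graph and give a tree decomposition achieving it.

Each bag holds 3 vertices, so the decomposition has width 2, which upper-bounds the treewidth. On the other hand G contains the 3-clique {e, g, j}. A clique must lie in a single bag of any decomposition, so no decomposition can have width below 2. Hence tw(G) = 2 exactly.

Treewidth 2.
One such decomposition:
Bags: B1 = {b, d, i}  B2 = {b, i, j}  B3 = {a, b, d}  B4 = {b, g, j}  B5 = {b, h, j}  B6 = {c, d, i}  B7 = {a, d, f}  B8 = {e, g, j}
Tree: B1–B2, B1–B3, B2–B4, B2–B5, B1–B6, B3–B7, B4–B8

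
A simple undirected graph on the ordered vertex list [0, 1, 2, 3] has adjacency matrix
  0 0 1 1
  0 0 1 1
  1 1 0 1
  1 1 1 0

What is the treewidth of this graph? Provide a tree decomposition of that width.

Treewidth 2.
One optimal decomposition is:
Bags: B1 = {1, 2, 3}  B2 = {0, 2, 3}
Tree: B1–B2

Each bag holds 3 vertices, so the decomposition has width 2, which upper-bounds the treewidth. On the other hand G contains the 3-clique {0, 2, 3}. A clique must lie in a single bag of any decomposition, so no decomposition can have width below 2. Combining the bounds, tw(G) = 2.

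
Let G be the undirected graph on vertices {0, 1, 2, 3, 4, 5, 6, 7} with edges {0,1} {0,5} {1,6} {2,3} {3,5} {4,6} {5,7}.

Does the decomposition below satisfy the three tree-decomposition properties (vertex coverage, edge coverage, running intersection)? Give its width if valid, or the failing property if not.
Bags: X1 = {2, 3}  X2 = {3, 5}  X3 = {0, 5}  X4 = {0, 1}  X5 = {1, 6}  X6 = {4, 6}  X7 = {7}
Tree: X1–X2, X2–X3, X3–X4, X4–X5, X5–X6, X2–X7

A tree decomposition must satisfy three properties: every vertex lies in some bag; for every edge, both endpoints lie together in some bag; and for every vertex, the bags containing it form a connected subtree. Here edge (5,7) lies in no bag, so the decomposition is invalid.

No — edge (5,7) lies in no bag.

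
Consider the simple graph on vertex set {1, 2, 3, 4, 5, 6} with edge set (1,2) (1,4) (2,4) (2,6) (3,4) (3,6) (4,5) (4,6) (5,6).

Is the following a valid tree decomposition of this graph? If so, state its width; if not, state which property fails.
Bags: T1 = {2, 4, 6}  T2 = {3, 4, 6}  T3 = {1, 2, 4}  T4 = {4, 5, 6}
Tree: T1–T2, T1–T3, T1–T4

Every vertex of G appears in some bag (union = {1, 2, 3, 4, 5, 6}); every edge is covered by a bag; and for each vertex v the set of bags containing v is connected in the bag tree. The decomposition is therefore valid. The largest bag has 3 vertices, so the width is 2.

Yes; width 2.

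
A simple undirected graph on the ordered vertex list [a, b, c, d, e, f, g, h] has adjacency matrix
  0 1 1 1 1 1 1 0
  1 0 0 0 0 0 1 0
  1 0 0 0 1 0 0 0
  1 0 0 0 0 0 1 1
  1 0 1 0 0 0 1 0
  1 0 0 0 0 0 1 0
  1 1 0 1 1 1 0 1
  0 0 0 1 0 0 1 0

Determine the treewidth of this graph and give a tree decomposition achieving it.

Each bag holds 3 vertices, so the decomposition has width 2, which upper-bounds the treewidth. Conversely, {d, g, h} is a clique of size 3, and the vertices of any clique must share a bag in every tree decomposition; so some bag has ≥ 3 vertices and tw(G) ≥ 2. The upper and lower bounds meet at 2, so that is the treewidth.

Treewidth 2.
One such decomposition:
Bags: B1 = {a, d, g}  B2 = {a, f, g}  B3 = {a, b, g}  B4 = {d, g, h}  B5 = {a, e, g}  B6 = {a, c, e}
Tree: B1–B2, B2–B3, B1–B4, B3–B5, B5–B6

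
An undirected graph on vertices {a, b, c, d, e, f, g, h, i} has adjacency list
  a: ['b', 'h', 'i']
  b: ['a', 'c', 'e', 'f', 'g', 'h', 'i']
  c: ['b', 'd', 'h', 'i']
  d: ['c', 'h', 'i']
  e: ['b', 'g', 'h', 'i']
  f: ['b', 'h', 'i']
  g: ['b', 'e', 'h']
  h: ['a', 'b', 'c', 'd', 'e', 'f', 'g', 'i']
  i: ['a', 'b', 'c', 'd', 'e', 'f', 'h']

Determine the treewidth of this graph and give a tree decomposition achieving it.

Treewidth 3.
One optimal decomposition is:
Bags: B1 = {b, e, h, i}  B2 = {b, c, h, i}  B3 = {c, d, h, i}  B4 = {b, f, h, i}  B5 = {b, e, g, h}  B6 = {a, b, h, i}
Tree: B1–B2, B2–B3, B2–B4, B1–B5, B4–B6

Every bag has size at most 4, so the width is 4 − 1 = 3 and tw(G) ≤ 3. For the lower bound, the 4 vertices {c, d, h, i} are pairwise adjacent, and any tree decomposition puts a clique entirely inside one bag — forcing width ≥ 3. Combining the bounds, tw(G) = 3.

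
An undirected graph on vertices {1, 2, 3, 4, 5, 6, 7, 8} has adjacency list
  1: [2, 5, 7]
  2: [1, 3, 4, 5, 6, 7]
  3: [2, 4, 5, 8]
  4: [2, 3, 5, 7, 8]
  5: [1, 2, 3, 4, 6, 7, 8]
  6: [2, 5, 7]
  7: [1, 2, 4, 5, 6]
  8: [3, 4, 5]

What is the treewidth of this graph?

3

A width-3 tree decomposition is:
Bags: B1 = {2, 4, 5, 7}  B2 = {2, 3, 4, 5}  B3 = {2, 5, 6, 7}  B4 = {3, 4, 5, 8}  B5 = {1, 2, 5, 7}
Tree: B1–B2, B1–B3, B2–B4, B1–B5
The largest bag has 4 vertices, giving width 3; this decomposition certifies tw(G) ≤ 3. For the lower bound, the 4 vertices {3, 4, 5, 8} are pairwise adjacent, and any tree decomposition puts a clique entirely inside one bag — forcing width ≥ 3. Combining the bounds, tw(G) = 3.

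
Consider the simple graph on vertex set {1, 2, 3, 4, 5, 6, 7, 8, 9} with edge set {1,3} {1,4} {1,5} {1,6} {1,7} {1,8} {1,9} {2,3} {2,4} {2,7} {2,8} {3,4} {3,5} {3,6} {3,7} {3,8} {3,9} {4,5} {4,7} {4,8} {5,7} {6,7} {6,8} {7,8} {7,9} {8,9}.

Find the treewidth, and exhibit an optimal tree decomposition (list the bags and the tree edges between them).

Every bag has size at most 5, so the width is 5 − 1 = 4 and tw(G) ≤ 4. On the other hand G contains the 5-clique {1, 3, 7, 8, 9}. A clique must lie in a single bag of any decomposition, so no decomposition can have width below 4. Therefore the treewidth is 4.

Treewidth 4.
Bags: B1 = {1, 3, 7, 8, 9}  B2 = {1, 3, 4, 7, 8}  B3 = {1, 3, 4, 5, 7}  B4 = {2, 3, 4, 7, 8}  B5 = {1, 3, 6, 7, 8}
Tree: B1–B2, B2–B3, B2–B4, B1–B5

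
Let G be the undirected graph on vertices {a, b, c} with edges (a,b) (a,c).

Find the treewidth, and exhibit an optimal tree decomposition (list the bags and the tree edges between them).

Treewidth 1.
One such decomposition:
Bags: B1 = {a, c}  B2 = {a, b}
Tree: B1–B2

Every bag has size at most 2, so the width is 2 − 1 = 1 and tw(G) ≤ 1. Since G has at least one edge (e.g. c–a), it is not an edgeless graph, so tw(G) ≥ 1. Combining the bounds, tw(G) = 1.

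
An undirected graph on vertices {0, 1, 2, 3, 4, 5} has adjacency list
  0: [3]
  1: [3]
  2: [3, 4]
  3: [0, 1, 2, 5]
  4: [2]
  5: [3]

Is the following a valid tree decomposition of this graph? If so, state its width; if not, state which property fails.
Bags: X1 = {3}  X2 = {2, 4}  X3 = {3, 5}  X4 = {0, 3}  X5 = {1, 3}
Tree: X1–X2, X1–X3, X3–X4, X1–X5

No — edge (2,3) lies in no bag.

A tree decomposition must satisfy three properties: every vertex lies in some bag; for every edge, both endpoints lie together in some bag; and for every vertex, the bags containing it form a connected subtree. Here edge (2,3) lies in no bag, so the decomposition is invalid.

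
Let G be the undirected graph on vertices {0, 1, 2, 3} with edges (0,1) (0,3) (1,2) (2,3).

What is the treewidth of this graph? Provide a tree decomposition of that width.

Every bag has size at most 3, so the width is 3 − 1 = 2 and tw(G) ≤ 2. For the lower bound, G contains the cycle 3–0–1–2–3, so G is not a forest; only forests have treewidth ≤ 1, hence tw(G) ≥ 2. Hence tw(G) = 2 exactly.

Treewidth 2.
Bags: B1 = {0, 1, 3}  B2 = {1, 2, 3}
Tree: B1–B2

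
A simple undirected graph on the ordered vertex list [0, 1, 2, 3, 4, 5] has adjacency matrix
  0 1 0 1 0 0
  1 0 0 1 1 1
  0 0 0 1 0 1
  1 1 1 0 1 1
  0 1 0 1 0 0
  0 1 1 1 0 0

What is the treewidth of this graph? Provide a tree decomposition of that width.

Treewidth 2.
One such decomposition:
Bags: B1 = {1, 3, 5}  B2 = {2, 3, 5}  B3 = {1, 3, 4}  B4 = {0, 1, 3}
Tree: B1–B2, B1–B3, B3–B4

Every bag has size at most 3, so the width is 3 − 1 = 2 and tw(G) ≤ 2. On the other hand G contains the 3-clique {0, 1, 3}. A clique must lie in a single bag of any decomposition, so no decomposition can have width below 2. Combining the bounds, tw(G) = 2.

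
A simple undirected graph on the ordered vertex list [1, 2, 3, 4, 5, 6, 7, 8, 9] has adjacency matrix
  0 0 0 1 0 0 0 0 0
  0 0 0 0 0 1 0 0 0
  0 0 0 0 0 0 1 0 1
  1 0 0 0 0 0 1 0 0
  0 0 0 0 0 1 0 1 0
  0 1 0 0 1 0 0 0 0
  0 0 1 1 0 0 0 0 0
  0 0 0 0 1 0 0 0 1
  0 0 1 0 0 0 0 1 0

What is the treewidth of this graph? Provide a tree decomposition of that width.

Every bag has size at most 2, so the width is 2 − 1 = 1 and tw(G) ≤ 1. Any graph with an edge has treewidth ≥ 1, and G has the edge 1–4. Combining the bounds, tw(G) = 1.

Treewidth 1.
One optimal decomposition is:
Bags: B1 = {1, 4}  B2 = {4, 7}  B3 = {3, 7}  B4 = {3, 9}  B5 = {8, 9}  B6 = {5, 8}  B7 = {5, 6}  B8 = {2, 6}
Tree: B1–B2, B2–B3, B3–B4, B4–B5, B5–B6, B6–B7, B7–B8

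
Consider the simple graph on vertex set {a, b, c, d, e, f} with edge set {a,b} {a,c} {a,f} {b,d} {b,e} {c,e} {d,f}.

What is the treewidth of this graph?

A width-2 tree decomposition is:
Bags: B1 = {a, d, f}  B2 = {a, b, d}  B3 = {a, b, c}  B4 = {b, c, e}
Tree: B1–B2, B2–B3, B3–B4
Every bag has size at most 3, so the width is 3 − 1 = 2 and tw(G) ≤ 2. Since f–d–b–a–f is a cycle in G, G is not acyclic. Forests are exactly the graphs of treewidth ≤ 1, so tw(G) ≥ 2. Therefore the treewidth is 2.

2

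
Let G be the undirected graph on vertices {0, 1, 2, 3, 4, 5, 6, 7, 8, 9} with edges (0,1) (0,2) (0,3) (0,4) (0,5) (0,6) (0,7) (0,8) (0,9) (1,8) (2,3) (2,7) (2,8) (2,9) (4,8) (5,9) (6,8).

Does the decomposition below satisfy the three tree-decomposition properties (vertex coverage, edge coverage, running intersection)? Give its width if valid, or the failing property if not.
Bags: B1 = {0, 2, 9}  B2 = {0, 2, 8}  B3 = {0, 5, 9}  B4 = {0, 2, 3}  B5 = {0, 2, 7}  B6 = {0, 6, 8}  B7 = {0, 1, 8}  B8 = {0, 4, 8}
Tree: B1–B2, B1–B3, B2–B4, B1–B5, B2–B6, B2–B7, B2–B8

Yes; width 2.

Vertex coverage: the bags together contain {0, 1, 2, 3, 4, 5, 6, 7, 8, 9}, the full vertex set. Edge coverage: each edge of G has both endpoints in at least one bag. Running intersection: for every vertex, the bags containing it form a connected subtree. All three properties hold, so this is a valid tree decomposition of width max|bag| − 1 = 2, and hence tw(G) ≤ 2.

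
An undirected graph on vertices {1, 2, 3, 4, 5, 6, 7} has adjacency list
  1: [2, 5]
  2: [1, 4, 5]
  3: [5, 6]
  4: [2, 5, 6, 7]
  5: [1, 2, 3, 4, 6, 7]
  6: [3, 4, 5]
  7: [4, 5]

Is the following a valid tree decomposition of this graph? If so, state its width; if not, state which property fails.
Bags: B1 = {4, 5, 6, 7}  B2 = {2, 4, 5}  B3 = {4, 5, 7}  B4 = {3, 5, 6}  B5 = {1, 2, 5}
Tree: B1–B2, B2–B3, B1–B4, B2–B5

No — bags containing vertex 7 are not connected in the tree.

A tree decomposition must satisfy three properties: every vertex lies in some bag; for every edge, both endpoints lie together in some bag; and for every vertex, the bags containing it form a connected subtree. Here bags containing vertex 7 are not connected in the tree, so the decomposition is invalid.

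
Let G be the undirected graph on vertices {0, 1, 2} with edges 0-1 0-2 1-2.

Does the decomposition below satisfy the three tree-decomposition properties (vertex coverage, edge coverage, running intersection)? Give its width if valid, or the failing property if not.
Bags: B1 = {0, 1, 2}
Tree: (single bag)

Yes; width 2.

Checking the three conditions: (i) the bags cover all of {0, 1, 2}; (ii) for each edge, some bag contains both endpoints; (iii) the bags containing any fixed vertex form a subtree. All hold, so the decomposition is valid with width 3 − 1 = 2.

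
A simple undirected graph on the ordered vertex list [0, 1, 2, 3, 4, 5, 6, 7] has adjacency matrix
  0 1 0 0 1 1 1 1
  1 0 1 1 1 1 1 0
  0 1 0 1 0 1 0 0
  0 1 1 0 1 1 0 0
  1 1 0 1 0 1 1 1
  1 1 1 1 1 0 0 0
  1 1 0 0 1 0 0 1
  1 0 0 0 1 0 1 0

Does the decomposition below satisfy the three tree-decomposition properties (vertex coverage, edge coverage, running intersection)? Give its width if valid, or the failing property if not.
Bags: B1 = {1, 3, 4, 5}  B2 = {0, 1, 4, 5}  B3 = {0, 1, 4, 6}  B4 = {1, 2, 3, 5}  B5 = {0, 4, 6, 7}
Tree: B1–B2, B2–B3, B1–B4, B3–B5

Yes; width 3.

Vertex coverage: the bags together contain {0, 1, 2, 3, 4, 5, 6, 7}, the full vertex set. Edge coverage: each edge of G has both endpoints in at least one bag. Running intersection: for every vertex, the bags containing it form a connected subtree. All three properties hold, so this is a valid tree decomposition of width max|bag| − 1 = 3, and hence tw(G) ≤ 3.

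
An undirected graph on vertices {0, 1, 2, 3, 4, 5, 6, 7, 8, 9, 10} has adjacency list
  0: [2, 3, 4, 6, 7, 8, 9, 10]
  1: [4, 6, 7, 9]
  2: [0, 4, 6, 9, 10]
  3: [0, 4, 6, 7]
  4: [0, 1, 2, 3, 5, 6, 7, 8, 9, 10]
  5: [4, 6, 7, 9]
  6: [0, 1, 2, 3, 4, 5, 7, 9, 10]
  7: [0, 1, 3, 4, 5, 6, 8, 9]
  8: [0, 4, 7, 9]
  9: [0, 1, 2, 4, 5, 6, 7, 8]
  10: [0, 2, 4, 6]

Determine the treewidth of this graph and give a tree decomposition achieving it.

Every bag has size at most 5, so the width is 5 − 1 = 4 and tw(G) ≤ 4. On the other hand G contains the 5-clique {0, 4, 7, 8, 9}. A clique must lie in a single bag of any decomposition, so no decomposition can have width below 4. Combining the bounds, tw(G) = 4.

Treewidth 4.
One such decomposition:
Bags: B1 = {0, 4, 6, 7, 9}  B2 = {0, 3, 4, 6, 7}  B3 = {0, 4, 7, 8, 9}  B4 = {4, 5, 6, 7, 9}  B5 = {1, 4, 6, 7, 9}  B6 = {0, 2, 4, 6, 9}  B7 = {0, 2, 4, 6, 10}
Tree: B1–B2, B1–B3, B1–B4, B1–B5, B1–B6, B6–B7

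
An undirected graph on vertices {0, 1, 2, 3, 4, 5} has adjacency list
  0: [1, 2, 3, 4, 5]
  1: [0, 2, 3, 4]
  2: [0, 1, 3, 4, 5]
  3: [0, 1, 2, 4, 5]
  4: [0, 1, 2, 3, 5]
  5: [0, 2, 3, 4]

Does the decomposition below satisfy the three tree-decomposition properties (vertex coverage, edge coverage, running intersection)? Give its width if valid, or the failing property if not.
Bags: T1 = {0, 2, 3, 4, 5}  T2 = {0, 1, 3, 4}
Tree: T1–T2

No — edge (2,1) lies in no bag.

A tree decomposition must satisfy three properties: every vertex lies in some bag; for every edge, both endpoints lie together in some bag; and for every vertex, the bags containing it form a connected subtree. Here edge (2,1) lies in no bag, so the decomposition is invalid.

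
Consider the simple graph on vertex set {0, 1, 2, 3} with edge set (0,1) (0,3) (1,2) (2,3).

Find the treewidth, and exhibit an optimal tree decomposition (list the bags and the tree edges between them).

Every bag has size at most 3, so the width is 3 − 1 = 2 and tw(G) ≤ 2. Since 3–0–1–2–3 is a cycle in G, G is not acyclic. Forests are exactly the graphs of treewidth ≤ 1, so tw(G) ≥ 2. The upper and lower bounds meet at 2, so that is the treewidth.

Treewidth 2.
One such decomposition:
Bags: B1 = {0, 1, 3}  B2 = {1, 2, 3}
Tree: B1–B2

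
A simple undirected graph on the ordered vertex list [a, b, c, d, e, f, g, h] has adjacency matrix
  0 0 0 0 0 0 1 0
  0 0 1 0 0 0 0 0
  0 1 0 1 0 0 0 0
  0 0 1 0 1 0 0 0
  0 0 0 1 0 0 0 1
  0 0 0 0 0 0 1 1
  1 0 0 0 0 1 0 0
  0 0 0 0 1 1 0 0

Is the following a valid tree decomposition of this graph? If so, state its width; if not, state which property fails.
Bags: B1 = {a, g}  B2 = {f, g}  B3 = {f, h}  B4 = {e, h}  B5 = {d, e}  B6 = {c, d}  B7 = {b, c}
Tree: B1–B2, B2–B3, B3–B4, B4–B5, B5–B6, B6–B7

Checking the three conditions: (i) the bags cover all of {a, b, c, d, e, f, g, h}; (ii) for each edge, some bag contains both endpoints; (iii) the bags containing any fixed vertex form a subtree. All hold, so the decomposition is valid with width 2 − 1 = 1.

Yes; width 1.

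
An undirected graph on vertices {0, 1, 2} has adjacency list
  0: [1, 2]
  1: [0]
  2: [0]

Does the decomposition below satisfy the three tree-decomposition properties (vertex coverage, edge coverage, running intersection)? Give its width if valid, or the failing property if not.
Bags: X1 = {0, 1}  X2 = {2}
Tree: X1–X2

No — edge (0,2) lies in no bag.

A tree decomposition must satisfy three properties: every vertex lies in some bag; for every edge, both endpoints lie together in some bag; and for every vertex, the bags containing it form a connected subtree. Here edge (0,2) lies in no bag, so the decomposition is invalid.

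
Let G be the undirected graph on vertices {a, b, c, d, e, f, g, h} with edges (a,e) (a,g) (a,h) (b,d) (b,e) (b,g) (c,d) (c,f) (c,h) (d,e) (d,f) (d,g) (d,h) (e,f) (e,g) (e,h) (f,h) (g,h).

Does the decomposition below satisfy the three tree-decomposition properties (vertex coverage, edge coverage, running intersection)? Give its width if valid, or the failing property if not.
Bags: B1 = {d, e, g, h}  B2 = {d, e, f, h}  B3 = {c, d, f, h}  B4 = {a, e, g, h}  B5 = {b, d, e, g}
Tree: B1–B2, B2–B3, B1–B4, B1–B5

Vertex coverage: the bags together contain {a, b, c, d, e, f, g, h}, the full vertex set. Edge coverage: each edge of G has both endpoints in at least one bag. Running intersection: for every vertex, the bags containing it form a connected subtree. All three properties hold, so this is a valid tree decomposition of width max|bag| − 1 = 3, and hence tw(G) ≤ 3.

Yes; width 3.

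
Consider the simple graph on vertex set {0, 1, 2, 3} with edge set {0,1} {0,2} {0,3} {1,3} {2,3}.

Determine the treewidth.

A width-2 tree decomposition is:
Bags: B1 = {0, 1, 3}  B2 = {0, 2, 3}
Tree: B1–B2
Every bag has size at most 3, so the width is 3 − 1 = 2 and tw(G) ≤ 2. Conversely, {0, 1, 3} is a clique of size 3, and the vertices of any clique must share a bag in every tree decomposition; so some bag has ≥ 3 vertices and tw(G) ≥ 2. Hence tw(G) = 2 exactly.

2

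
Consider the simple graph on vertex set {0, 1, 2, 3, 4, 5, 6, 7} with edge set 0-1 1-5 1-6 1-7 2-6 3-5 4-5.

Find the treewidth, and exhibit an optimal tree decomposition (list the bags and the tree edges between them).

Treewidth 1.
One optimal decomposition is:
Bags: B1 = {3, 5}  B2 = {1, 5}  B3 = {4, 5}  B4 = {0, 1}  B5 = {1, 7}  B6 = {1, 6}  B7 = {2, 6}
Tree: B1–B2, B2–B3, B2–B4, B2–B5, B4–B6, B6–B7

The largest bag has 2 vertices, giving width 1; this decomposition certifies tw(G) ≤ 1. G has an edge, so its treewidth is at least 1. The upper and lower bounds meet at 1, so that is the treewidth.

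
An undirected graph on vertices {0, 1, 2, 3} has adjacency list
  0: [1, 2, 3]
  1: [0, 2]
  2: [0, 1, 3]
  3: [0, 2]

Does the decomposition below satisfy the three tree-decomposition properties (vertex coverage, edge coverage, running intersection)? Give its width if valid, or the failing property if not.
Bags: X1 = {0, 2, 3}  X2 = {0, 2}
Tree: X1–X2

A tree decomposition must satisfy three properties: every vertex lies in some bag; for every edge, both endpoints lie together in some bag; and for every vertex, the bags containing it form a connected subtree. Here vertex 1 appears in no bag, so the decomposition is invalid.

No — vertex 1 appears in no bag.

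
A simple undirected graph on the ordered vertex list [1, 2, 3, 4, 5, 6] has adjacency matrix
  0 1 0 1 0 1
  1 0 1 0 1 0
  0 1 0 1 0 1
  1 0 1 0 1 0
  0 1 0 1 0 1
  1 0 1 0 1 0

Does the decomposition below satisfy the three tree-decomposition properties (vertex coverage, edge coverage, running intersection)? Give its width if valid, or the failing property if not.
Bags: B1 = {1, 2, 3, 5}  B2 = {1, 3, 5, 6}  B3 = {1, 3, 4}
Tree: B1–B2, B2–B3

No — edge (5,4) lies in no bag.

A tree decomposition must satisfy three properties: every vertex lies in some bag; for every edge, both endpoints lie together in some bag; and for every vertex, the bags containing it form a connected subtree. Here edge (5,4) lies in no bag, so the decomposition is invalid.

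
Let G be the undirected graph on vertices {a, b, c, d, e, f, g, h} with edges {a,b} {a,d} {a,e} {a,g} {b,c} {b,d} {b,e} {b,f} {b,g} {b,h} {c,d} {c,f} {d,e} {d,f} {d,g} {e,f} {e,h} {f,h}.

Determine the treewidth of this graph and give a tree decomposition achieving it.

Treewidth 3.
One such decomposition:
Bags: B1 = {b, e, f, h}  B2 = {b, d, e, f}  B3 = {a, b, d, e}  B4 = {a, b, d, g}  B5 = {b, c, d, f}
Tree: B1–B2, B2–B3, B3–B4, B2–B5

The largest bag has 4 vertices, giving width 3; this decomposition certifies tw(G) ≤ 3. For the lower bound, the 4 vertices {a, b, d, g} are pairwise adjacent, and any tree decomposition puts a clique entirely inside one bag — forcing width ≥ 3. Hence tw(G) = 3 exactly.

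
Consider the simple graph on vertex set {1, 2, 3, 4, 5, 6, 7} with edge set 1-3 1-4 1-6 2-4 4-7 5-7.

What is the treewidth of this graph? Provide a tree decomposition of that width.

Treewidth 1.
One optimal decomposition is:
Bags: B1 = {1, 4}  B2 = {4, 7}  B3 = {2, 4}  B4 = {5, 7}  B5 = {1, 3}  B6 = {1, 6}
Tree: B1–B2, B1–B3, B2–B4, B1–B5, B1–B6

The largest bag has 2 vertices, giving width 1; this decomposition certifies tw(G) ≤ 1. G has an edge, so its treewidth is at least 1. Combining the bounds, tw(G) = 1.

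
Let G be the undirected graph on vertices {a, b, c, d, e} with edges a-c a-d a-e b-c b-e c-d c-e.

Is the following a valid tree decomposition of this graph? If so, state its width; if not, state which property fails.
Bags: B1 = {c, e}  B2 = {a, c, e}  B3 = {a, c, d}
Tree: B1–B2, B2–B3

No — vertex b appears in no bag.

A tree decomposition must satisfy three properties: every vertex lies in some bag; for every edge, both endpoints lie together in some bag; and for every vertex, the bags containing it form a connected subtree. Here vertex b appears in no bag, so the decomposition is invalid.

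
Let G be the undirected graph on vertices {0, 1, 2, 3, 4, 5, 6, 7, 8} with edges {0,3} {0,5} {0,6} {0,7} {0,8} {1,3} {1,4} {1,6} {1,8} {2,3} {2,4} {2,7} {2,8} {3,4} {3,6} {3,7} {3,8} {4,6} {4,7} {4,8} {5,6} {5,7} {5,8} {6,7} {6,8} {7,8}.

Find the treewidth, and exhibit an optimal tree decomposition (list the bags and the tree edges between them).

Treewidth 4.
One optimal decomposition is:
Bags: B1 = {3, 4, 6, 7, 8}  B2 = {0, 3, 6, 7, 8}  B3 = {2, 3, 4, 7, 8}  B4 = {1, 3, 4, 6, 8}  B5 = {0, 5, 6, 7, 8}
Tree: B1–B2, B1–B3, B1–B4, B2–B5

Each bag holds 5 vertices, so the decomposition has width 4, which upper-bounds the treewidth. On the other hand G contains the 5-clique {0, 3, 6, 7, 8}. A clique must lie in a single bag of any decomposition, so no decomposition can have width below 4. Hence tw(G) = 4 exactly.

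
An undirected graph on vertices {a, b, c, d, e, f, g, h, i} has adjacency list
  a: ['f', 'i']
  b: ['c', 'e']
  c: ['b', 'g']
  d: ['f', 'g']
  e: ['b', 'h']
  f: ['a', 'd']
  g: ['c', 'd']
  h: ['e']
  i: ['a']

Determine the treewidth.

1

A width-1 tree decomposition is:
Bags: B1 = {e, h}  B2 = {b, e}  B3 = {b, c}  B4 = {c, g}  B5 = {d, g}  B6 = {d, f}  B7 = {a, f}  B8 = {a, i}
Tree: B1–B2, B2–B3, B3–B4, B4–B5, B5–B6, B6–B7, B7–B8
Every bag has size at most 2, so the width is 2 − 1 = 1 and tw(G) ≤ 1. Since G has at least one edge (e.g. h–e), it is not an edgeless graph, so tw(G) ≥ 1. Hence tw(G) = 1 exactly.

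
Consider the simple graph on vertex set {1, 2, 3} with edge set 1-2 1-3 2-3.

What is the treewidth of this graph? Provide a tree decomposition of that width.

A single bag containing all 3 vertices is trivially a valid decomposition of width 2. Conversely, {1, 2, 3} is a clique of size 3, and the vertices of any clique must share a bag in every tree decomposition; so some bag has ≥ 3 vertices and tw(G) ≥ 2. Therefore the treewidth is 2.

Treewidth 2.
One optimal decomposition is:
Bags: B1 = {1, 2, 3}
Tree: (single bag)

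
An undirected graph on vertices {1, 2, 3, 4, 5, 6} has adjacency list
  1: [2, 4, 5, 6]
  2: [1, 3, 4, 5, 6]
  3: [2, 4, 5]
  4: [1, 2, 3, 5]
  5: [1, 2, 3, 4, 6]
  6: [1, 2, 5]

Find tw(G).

A width-3 tree decomposition is:
Bags: B1 = {1, 2, 5, 6}  B2 = {1, 2, 4, 5}  B3 = {2, 3, 4, 5}
Tree: B1–B2, B2–B3
The largest bag has 4 vertices, giving width 3; this decomposition certifies tw(G) ≤ 3. For the lower bound, the 4 vertices {1, 2, 4, 5} are pairwise adjacent, and any tree decomposition puts a clique entirely inside one bag — forcing width ≥ 3. The upper and lower bounds meet at 3, so that is the treewidth.

3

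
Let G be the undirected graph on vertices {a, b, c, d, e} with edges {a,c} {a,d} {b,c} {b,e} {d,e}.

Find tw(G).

2

A width-2 tree decomposition is:
Bags: B1 = {b, d, e}  B2 = {b, c, d}  B3 = {a, c, d}
Tree: B1–B2, B2–B3
Each bag holds 3 vertices, so the decomposition has width 2, which upper-bounds the treewidth. The edges d–e–b–c–a–d form a cycle, so G is not a tree and its treewidth is at least 2. The upper and lower bounds meet at 2, so that is the treewidth.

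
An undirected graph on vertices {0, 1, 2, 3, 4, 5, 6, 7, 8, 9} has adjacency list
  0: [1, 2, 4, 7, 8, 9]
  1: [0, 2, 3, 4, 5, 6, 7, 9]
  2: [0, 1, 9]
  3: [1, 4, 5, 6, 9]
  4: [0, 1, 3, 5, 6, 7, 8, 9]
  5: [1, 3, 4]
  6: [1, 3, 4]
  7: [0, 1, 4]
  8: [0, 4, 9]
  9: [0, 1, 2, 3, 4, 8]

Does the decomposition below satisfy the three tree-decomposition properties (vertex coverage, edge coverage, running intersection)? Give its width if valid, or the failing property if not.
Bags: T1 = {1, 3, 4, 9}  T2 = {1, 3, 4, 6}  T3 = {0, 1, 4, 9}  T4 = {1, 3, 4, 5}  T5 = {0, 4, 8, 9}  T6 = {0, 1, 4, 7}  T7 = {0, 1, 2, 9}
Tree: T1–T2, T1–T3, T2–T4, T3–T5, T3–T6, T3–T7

Yes; width 3.

Every vertex of G appears in some bag (union = {0, 1, 2, 3, 4, 5, 6, 7, 8, 9}); every edge is covered by a bag; and for each vertex v the set of bags containing v is connected in the bag tree. The decomposition is therefore valid. The largest bag has 4 vertices, so the width is 3.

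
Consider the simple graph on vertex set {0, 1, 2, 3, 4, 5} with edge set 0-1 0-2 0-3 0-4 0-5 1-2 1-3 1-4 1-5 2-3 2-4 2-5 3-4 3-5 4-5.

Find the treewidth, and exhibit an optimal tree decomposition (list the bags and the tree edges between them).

With just one bag of size 6, the width is 6 − 1 = 5, so tw(G) ≤ 5. On the other hand G contains the 6-clique {0, 1, 2, 3, 4, 5}. A clique must lie in a single bag of any decomposition, so no decomposition can have width below 5. Combining the bounds, tw(G) = 5.

Treewidth 5.
One optimal decomposition is:
Bags: B1 = {0, 1, 2, 3, 4, 5}
Tree: (single bag)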